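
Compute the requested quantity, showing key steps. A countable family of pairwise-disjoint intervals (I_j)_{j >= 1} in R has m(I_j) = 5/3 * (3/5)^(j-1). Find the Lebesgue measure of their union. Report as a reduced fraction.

By countable additivity of the Lebesgue measure on pairwise disjoint measurable sets,
  m(union_{j >= 1} I_j) = sum_{j >= 1} m(I_j) = sum_{j >= 1} a * r^(j-1),
  with a = 5/3 and r = 3/5.
Since 0 < r = 3/5 < 1, the geometric series converges:
  sum_{j >= 1} a * r^(j-1) = a / (1 - r).
  = 5/3 / (1 - 3/5)
  = 5/3 / (2/5)
  = 25/6.

25/6


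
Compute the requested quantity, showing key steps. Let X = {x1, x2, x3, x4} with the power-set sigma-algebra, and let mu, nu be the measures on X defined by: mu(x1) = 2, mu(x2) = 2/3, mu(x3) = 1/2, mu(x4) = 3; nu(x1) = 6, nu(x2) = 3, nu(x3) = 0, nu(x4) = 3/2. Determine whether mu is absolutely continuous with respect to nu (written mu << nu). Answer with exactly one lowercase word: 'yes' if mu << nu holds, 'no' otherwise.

mu << nu means: every nu-null measurable set is also mu-null; equivalently, for every atom x, if nu({x}) = 0 then mu({x}) = 0.
Checking each atom:
  x1: nu = 6 > 0 -> no constraint.
  x2: nu = 3 > 0 -> no constraint.
  x3: nu = 0, mu = 1/2 > 0 -> violates mu << nu.
  x4: nu = 3/2 > 0 -> no constraint.
The atom(s) x3 violate the condition (nu = 0 but mu > 0). Therefore mu is NOT absolutely continuous w.r.t. nu.

no


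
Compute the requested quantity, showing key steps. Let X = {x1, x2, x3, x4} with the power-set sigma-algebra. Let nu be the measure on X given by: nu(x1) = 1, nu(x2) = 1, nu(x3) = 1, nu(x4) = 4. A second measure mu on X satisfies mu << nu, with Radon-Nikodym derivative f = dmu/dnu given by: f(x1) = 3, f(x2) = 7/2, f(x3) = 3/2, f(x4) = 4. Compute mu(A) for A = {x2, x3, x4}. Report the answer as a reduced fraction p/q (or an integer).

By the defining property of the Radon-Nikodym derivative, for every measurable set A,
  mu(A) = integral_A f dnu.
Since nu is a discrete measure concentrated on the atoms of X, the integral over A reduces to the sum
  mu(A) = sum_{x in A} f(x) * nu({x}).
Computing each term:
  x2: f(x2) * nu(x2) = 7/2 * 1 = 7/2.
  x3: f(x3) * nu(x3) = 3/2 * 1 = 3/2.
  x4: f(x4) * nu(x4) = 4 * 4 = 16.
Summing: mu(A) = 7/2 + 3/2 + 16 = 21.

21


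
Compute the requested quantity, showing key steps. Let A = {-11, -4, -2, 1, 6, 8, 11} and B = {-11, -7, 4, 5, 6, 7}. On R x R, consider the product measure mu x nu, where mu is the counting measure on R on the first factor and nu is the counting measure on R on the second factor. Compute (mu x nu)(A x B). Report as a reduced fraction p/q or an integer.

For a measurable rectangle A x B, the product measure satisfies
  (mu x nu)(A x B) = mu(A) * nu(B).
  mu(A) = 7.
  nu(B) = 6.
  (mu x nu)(A x B) = 7 * 6 = 42.

42


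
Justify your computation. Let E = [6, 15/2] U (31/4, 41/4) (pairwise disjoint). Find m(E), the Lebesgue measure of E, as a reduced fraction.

For pairwise disjoint intervals, m(union_i I_i) = sum_i m(I_i),
and m is invariant under swapping open/closed endpoints (single points have measure 0).
So m(E) = sum_i (b_i - a_i).
  I_1 has length 15/2 - 6 = 3/2.
  I_2 has length 41/4 - 31/4 = 5/2.
Summing:
  m(E) = 3/2 + 5/2 = 4.

4


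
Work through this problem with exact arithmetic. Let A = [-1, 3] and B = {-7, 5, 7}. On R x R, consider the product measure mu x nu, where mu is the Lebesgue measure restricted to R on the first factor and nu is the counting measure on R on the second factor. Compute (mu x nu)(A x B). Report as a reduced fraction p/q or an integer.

For a measurable rectangle A x B, the product measure satisfies
  (mu x nu)(A x B) = mu(A) * nu(B).
  mu(A) = 4.
  nu(B) = 3.
  (mu x nu)(A x B) = 4 * 3 = 12.

12


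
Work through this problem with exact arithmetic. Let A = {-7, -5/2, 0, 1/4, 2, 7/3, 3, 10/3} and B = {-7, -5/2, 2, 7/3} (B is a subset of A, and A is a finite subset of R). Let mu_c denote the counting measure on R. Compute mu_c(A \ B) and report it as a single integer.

Counting measure assigns mu_c(E) = |E| (number of elements) when E is finite. For B subset A, A \ B is the set of elements of A not in B, so |A \ B| = |A| - |B|.
|A| = 8, |B| = 4, so mu_c(A \ B) = 8 - 4 = 4.

4


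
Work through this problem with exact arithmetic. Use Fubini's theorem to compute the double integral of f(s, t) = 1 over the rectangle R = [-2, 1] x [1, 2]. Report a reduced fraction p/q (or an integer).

f(s, t) is a tensor product of a function of s and a function of t, and both factors are bounded continuous (hence Lebesgue integrable) on the rectangle, so Fubini's theorem applies:
  integral_R f d(m x m) = (integral_a1^b1 1 ds) * (integral_a2^b2 1 dt).
Inner integral in s: integral_{-2}^{1} 1 ds = (1^1 - (-2)^1)/1
  = 3.
Inner integral in t: integral_{1}^{2} 1 dt = (2^1 - 1^1)/1
  = 1.
Product: (3) * (1) = 3.

3


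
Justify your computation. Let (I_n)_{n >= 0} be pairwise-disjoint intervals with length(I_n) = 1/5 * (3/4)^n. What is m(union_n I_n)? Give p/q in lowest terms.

By countable additivity of the Lebesgue measure on pairwise disjoint measurable sets,
  m(union_{n >= 0} I_n) = sum_{n >= 0} m(I_n) = sum_{n >= 0} a * r^n,
  with a = 1/5 and r = 3/4.
Since 0 < r = 3/4 < 1, the geometric series converges:
  sum_{n >= 0} a * r^n = a / (1 - r).
  = 1/5 / (1 - 3/4)
  = 1/5 / (1/4)
  = 4/5.

4/5


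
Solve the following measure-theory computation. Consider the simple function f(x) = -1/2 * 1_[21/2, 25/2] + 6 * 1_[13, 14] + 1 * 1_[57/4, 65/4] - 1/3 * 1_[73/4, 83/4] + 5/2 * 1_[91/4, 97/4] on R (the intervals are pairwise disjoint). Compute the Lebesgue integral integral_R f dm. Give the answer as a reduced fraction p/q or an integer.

For a simple function f = sum_i c_i * 1_{A_i} with disjoint A_i,
  integral f dm = sum_i c_i * m(A_i).
Lengths of the A_i:
  m(A_1) = 25/2 - 21/2 = 2.
  m(A_2) = 14 - 13 = 1.
  m(A_3) = 65/4 - 57/4 = 2.
  m(A_4) = 83/4 - 73/4 = 5/2.
  m(A_5) = 97/4 - 91/4 = 3/2.
Contributions c_i * m(A_i):
  (-1/2) * (2) = -1.
  (6) * (1) = 6.
  (1) * (2) = 2.
  (-1/3) * (5/2) = -5/6.
  (5/2) * (3/2) = 15/4.
Total: -1 + 6 + 2 - 5/6 + 15/4 = 119/12.

119/12


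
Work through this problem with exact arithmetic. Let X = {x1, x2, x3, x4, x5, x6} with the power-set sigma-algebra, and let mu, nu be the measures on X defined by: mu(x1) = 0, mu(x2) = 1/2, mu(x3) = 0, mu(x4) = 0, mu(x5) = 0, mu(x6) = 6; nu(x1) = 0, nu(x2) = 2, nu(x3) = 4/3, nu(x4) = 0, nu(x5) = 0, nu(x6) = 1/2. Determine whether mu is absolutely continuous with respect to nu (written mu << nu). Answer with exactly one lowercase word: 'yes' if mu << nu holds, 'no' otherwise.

mu << nu means: every nu-null measurable set is also mu-null; equivalently, for every atom x, if nu({x}) = 0 then mu({x}) = 0.
Checking each atom:
  x1: nu = 0, mu = 0 -> consistent with mu << nu.
  x2: nu = 2 > 0 -> no constraint.
  x3: nu = 4/3 > 0 -> no constraint.
  x4: nu = 0, mu = 0 -> consistent with mu << nu.
  x5: nu = 0, mu = 0 -> consistent with mu << nu.
  x6: nu = 1/2 > 0 -> no constraint.
No atom violates the condition. Therefore mu << nu.

yes


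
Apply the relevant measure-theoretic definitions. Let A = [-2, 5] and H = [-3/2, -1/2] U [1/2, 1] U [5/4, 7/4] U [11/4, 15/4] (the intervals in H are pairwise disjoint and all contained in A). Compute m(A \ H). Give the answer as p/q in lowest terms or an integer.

The ambient interval has length m(A) = 5 - (-2) = 7.
Since the holes are disjoint and sit inside A, by finite additivity
  m(H) = sum_i (b_i - a_i), and m(A \ H) = m(A) - m(H).
Computing the hole measures:
  m(H_1) = -1/2 - (-3/2) = 1.
  m(H_2) = 1 - 1/2 = 1/2.
  m(H_3) = 7/4 - 5/4 = 1/2.
  m(H_4) = 15/4 - 11/4 = 1.
Summed: m(H) = 1 + 1/2 + 1/2 + 1 = 3.
So m(A \ H) = 7 - 3 = 4.

4


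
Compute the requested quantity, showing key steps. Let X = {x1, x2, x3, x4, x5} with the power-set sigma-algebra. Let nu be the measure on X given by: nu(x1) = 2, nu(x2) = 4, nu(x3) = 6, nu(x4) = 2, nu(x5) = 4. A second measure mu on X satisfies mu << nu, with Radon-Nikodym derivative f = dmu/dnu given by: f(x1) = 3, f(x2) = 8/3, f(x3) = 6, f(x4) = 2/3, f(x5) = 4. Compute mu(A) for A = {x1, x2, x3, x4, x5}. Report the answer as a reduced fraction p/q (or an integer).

By the defining property of the Radon-Nikodym derivative, for every measurable set A,
  mu(A) = integral_A f dnu.
Since nu is a discrete measure concentrated on the atoms of X, the integral over A reduces to the sum
  mu(A) = sum_{x in A} f(x) * nu({x}).
Computing each term:
  x1: f(x1) * nu(x1) = 3 * 2 = 6.
  x2: f(x2) * nu(x2) = 8/3 * 4 = 32/3.
  x3: f(x3) * nu(x3) = 6 * 6 = 36.
  x4: f(x4) * nu(x4) = 2/3 * 2 = 4/3.
  x5: f(x5) * nu(x5) = 4 * 4 = 16.
Summing: mu(A) = 6 + 32/3 + 36 + 4/3 + 16 = 70.

70


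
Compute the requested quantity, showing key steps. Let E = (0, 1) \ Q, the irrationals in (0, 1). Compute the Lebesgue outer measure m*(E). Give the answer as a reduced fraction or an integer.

The interval I = (0, 1) has m(I) = 1 - 0 = 1 (endpoints are measure-zero, so open/closed/half-open agree). Write I = (I cap Q) u (I \ Q). The rationals in I are countable, so m*(I cap Q) = 0 (cover each rational by intervals whose total length is arbitrarily small). By countable subadditivity m*(I) <= m*(I cap Q) + m*(I \ Q), hence m*(I \ Q) >= m(I) = 1. The reverse inequality m*(I \ Q) <= m*(I) = 1 is trivial since (I \ Q) is a subset of I. Therefore m*(I \ Q) = 1.

1


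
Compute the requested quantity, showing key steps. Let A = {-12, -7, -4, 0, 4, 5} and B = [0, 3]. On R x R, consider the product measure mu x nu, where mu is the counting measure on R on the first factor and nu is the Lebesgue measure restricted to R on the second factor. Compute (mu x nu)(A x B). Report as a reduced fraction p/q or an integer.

For a measurable rectangle A x B, the product measure satisfies
  (mu x nu)(A x B) = mu(A) * nu(B).
  mu(A) = 6.
  nu(B) = 3.
  (mu x nu)(A x B) = 6 * 3 = 18.

18


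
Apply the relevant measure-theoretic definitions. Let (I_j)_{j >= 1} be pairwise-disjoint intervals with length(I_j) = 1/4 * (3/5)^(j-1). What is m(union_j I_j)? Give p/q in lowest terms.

By countable additivity of the Lebesgue measure on pairwise disjoint measurable sets,
  m(union_{j >= 1} I_j) = sum_{j >= 1} m(I_j) = sum_{j >= 1} a * r^(j-1),
  with a = 1/4 and r = 3/5.
Since 0 < r = 3/5 < 1, the geometric series converges:
  sum_{j >= 1} a * r^(j-1) = a / (1 - r).
  = 1/4 / (1 - 3/5)
  = 1/4 / (2/5)
  = 5/8.

5/8


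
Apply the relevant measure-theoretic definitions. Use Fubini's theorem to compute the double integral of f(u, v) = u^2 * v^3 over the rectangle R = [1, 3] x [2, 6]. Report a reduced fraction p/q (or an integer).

f(u, v) is a tensor product of a function of u and a function of v, and both factors are bounded continuous (hence Lebesgue integrable) on the rectangle, so Fubini's theorem applies:
  integral_R f d(m x m) = (integral_a1^b1 u^2 du) * (integral_a2^b2 v^3 dv).
Inner integral in u: integral_{1}^{3} u^2 du = (3^3 - 1^3)/3
  = 26/3.
Inner integral in v: integral_{2}^{6} v^3 dv = (6^4 - 2^4)/4
  = 320.
Product: (26/3) * (320) = 8320/3.

8320/3


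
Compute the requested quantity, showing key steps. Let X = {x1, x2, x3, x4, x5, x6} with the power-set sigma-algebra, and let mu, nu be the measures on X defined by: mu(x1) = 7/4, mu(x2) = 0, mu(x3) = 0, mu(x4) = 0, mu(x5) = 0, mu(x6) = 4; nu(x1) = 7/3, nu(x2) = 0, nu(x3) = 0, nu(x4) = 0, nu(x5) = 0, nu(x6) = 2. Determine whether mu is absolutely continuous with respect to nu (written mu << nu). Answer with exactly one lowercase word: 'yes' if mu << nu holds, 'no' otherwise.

mu << nu means: every nu-null measurable set is also mu-null; equivalently, for every atom x, if nu({x}) = 0 then mu({x}) = 0.
Checking each atom:
  x1: nu = 7/3 > 0 -> no constraint.
  x2: nu = 0, mu = 0 -> consistent with mu << nu.
  x3: nu = 0, mu = 0 -> consistent with mu << nu.
  x4: nu = 0, mu = 0 -> consistent with mu << nu.
  x5: nu = 0, mu = 0 -> consistent with mu << nu.
  x6: nu = 2 > 0 -> no constraint.
No atom violates the condition. Therefore mu << nu.

yes


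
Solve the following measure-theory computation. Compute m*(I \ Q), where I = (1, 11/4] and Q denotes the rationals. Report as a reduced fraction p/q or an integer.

The interval I = (1, 11/4] has m(I) = 11/4 - 1 = 7/4 (endpoints are measure-zero, so open/closed/half-open agree). Write I = (I cap Q) u (I \ Q). The rationals in I are countable, so m*(I cap Q) = 0 (cover each rational by intervals whose total length is arbitrarily small). By countable subadditivity m*(I) <= m*(I cap Q) + m*(I \ Q), hence m*(I \ Q) >= m(I) = 7/4. The reverse inequality m*(I \ Q) <= m*(I) = 7/4 is trivial since (I \ Q) is a subset of I. Therefore m*(I \ Q) = 7/4.

7/4


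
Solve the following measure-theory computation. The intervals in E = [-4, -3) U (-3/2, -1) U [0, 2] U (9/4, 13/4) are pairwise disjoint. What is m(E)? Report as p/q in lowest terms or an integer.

For pairwise disjoint intervals, m(union_i I_i) = sum_i m(I_i),
and m is invariant under swapping open/closed endpoints (single points have measure 0).
So m(E) = sum_i (b_i - a_i).
  I_1 has length -3 - (-4) = 1.
  I_2 has length -1 - (-3/2) = 1/2.
  I_3 has length 2 - 0 = 2.
  I_4 has length 13/4 - 9/4 = 1.
Summing:
  m(E) = 1 + 1/2 + 2 + 1 = 9/2.

9/2


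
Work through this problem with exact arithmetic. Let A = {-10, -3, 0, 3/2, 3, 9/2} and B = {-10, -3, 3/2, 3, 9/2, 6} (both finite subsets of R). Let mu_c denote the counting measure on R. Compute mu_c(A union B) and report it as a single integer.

Counting measure on a finite set equals cardinality. By inclusion-exclusion, |A union B| = |A| + |B| - |A cap B|.
|A| = 6, |B| = 6, |A cap B| = 5.
So mu_c(A union B) = 6 + 6 - 5 = 7.

7


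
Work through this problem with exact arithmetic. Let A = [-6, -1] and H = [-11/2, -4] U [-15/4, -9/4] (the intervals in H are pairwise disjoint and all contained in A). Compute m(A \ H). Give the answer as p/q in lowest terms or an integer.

The ambient interval has length m(A) = -1 - (-6) = 5.
Since the holes are disjoint and sit inside A, by finite additivity
  m(H) = sum_i (b_i - a_i), and m(A \ H) = m(A) - m(H).
Computing the hole measures:
  m(H_1) = -4 - (-11/2) = 3/2.
  m(H_2) = -9/4 - (-15/4) = 3/2.
Summed: m(H) = 3/2 + 3/2 = 3.
So m(A \ H) = 5 - 3 = 2.

2


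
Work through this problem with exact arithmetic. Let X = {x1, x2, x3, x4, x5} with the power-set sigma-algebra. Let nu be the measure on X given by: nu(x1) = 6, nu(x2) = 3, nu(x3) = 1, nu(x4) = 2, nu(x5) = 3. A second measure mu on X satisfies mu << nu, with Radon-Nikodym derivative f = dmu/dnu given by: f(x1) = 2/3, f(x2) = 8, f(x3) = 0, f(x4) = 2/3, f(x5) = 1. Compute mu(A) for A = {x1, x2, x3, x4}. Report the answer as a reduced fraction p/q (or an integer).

By the defining property of the Radon-Nikodym derivative, for every measurable set A,
  mu(A) = integral_A f dnu.
Since nu is a discrete measure concentrated on the atoms of X, the integral over A reduces to the sum
  mu(A) = sum_{x in A} f(x) * nu({x}).
Computing each term:
  x1: f(x1) * nu(x1) = 2/3 * 6 = 4.
  x2: f(x2) * nu(x2) = 8 * 3 = 24.
  x3: f(x3) * nu(x3) = 0 * 1 = 0.
  x4: f(x4) * nu(x4) = 2/3 * 2 = 4/3.
Summing: mu(A) = 4 + 24 + 0 + 4/3 = 88/3.

88/3


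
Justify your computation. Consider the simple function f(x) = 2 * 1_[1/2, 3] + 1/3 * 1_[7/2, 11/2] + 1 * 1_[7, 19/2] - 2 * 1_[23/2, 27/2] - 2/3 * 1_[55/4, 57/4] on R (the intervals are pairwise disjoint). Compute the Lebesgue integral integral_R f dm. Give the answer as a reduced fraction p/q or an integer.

For a simple function f = sum_i c_i * 1_{A_i} with disjoint A_i,
  integral f dm = sum_i c_i * m(A_i).
Lengths of the A_i:
  m(A_1) = 3 - 1/2 = 5/2.
  m(A_2) = 11/2 - 7/2 = 2.
  m(A_3) = 19/2 - 7 = 5/2.
  m(A_4) = 27/2 - 23/2 = 2.
  m(A_5) = 57/4 - 55/4 = 1/2.
Contributions c_i * m(A_i):
  (2) * (5/2) = 5.
  (1/3) * (2) = 2/3.
  (1) * (5/2) = 5/2.
  (-2) * (2) = -4.
  (-2/3) * (1/2) = -1/3.
Total: 5 + 2/3 + 5/2 - 4 - 1/3 = 23/6.

23/6


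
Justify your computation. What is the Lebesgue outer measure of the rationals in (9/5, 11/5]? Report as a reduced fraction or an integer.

Q cap (9/5, 11/5] is countable; list its elements as q_1, q_2, ... . Fix eps > 0 and cover the k-th point by an interval of length eps * 2^(-k). The cover has total length eps * sum_{k>=1} 2^(-k) = eps, so by definition of outer measure m*(Q cap (9/5, 11/5]) <= eps. Since eps was arbitrary and m* >= 0, the outer measure is 0.

0


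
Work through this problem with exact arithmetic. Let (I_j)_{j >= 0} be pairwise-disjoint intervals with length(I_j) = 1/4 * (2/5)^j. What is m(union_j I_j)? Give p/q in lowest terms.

By countable additivity of the Lebesgue measure on pairwise disjoint measurable sets,
  m(union_{j >= 0} I_j) = sum_{j >= 0} m(I_j) = sum_{j >= 0} a * r^j,
  with a = 1/4 and r = 2/5.
Since 0 < r = 2/5 < 1, the geometric series converges:
  sum_{j >= 0} a * r^j = a / (1 - r).
  = 1/4 / (1 - 2/5)
  = 1/4 / (3/5)
  = 5/12.

5/12


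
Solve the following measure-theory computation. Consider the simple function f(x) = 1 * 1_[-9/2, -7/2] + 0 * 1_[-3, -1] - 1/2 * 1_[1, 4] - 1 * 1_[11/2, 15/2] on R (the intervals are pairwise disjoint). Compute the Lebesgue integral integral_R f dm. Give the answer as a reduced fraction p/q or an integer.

For a simple function f = sum_i c_i * 1_{A_i} with disjoint A_i,
  integral f dm = sum_i c_i * m(A_i).
Lengths of the A_i:
  m(A_1) = -7/2 - (-9/2) = 1.
  m(A_2) = -1 - (-3) = 2.
  m(A_3) = 4 - 1 = 3.
  m(A_4) = 15/2 - 11/2 = 2.
Contributions c_i * m(A_i):
  (1) * (1) = 1.
  (0) * (2) = 0.
  (-1/2) * (3) = -3/2.
  (-1) * (2) = -2.
Total: 1 + 0 - 3/2 - 2 = -5/2.

-5/2


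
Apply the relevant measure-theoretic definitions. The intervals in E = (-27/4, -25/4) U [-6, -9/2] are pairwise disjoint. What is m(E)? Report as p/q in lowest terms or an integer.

For pairwise disjoint intervals, m(union_i I_i) = sum_i m(I_i),
and m is invariant under swapping open/closed endpoints (single points have measure 0).
So m(E) = sum_i (b_i - a_i).
  I_1 has length -25/4 - (-27/4) = 1/2.
  I_2 has length -9/2 - (-6) = 3/2.
Summing:
  m(E) = 1/2 + 3/2 = 2.

2


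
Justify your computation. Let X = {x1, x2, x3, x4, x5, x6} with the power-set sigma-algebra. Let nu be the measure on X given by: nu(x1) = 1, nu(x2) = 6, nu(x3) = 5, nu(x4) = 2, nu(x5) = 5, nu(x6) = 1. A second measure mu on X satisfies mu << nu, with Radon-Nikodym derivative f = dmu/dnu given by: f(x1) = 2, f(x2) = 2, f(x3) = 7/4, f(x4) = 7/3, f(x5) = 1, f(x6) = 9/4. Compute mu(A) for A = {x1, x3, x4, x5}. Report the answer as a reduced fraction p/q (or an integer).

By the defining property of the Radon-Nikodym derivative, for every measurable set A,
  mu(A) = integral_A f dnu.
Since nu is a discrete measure concentrated on the atoms of X, the integral over A reduces to the sum
  mu(A) = sum_{x in A} f(x) * nu({x}).
Computing each term:
  x1: f(x1) * nu(x1) = 2 * 1 = 2.
  x3: f(x3) * nu(x3) = 7/4 * 5 = 35/4.
  x4: f(x4) * nu(x4) = 7/3 * 2 = 14/3.
  x5: f(x5) * nu(x5) = 1 * 5 = 5.
Summing: mu(A) = 2 + 35/4 + 14/3 + 5 = 245/12.

245/12


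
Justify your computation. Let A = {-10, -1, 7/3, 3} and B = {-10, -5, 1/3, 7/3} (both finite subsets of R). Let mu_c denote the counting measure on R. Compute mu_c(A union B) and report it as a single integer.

Counting measure on a finite set equals cardinality. By inclusion-exclusion, |A union B| = |A| + |B| - |A cap B|.
|A| = 4, |B| = 4, |A cap B| = 2.
So mu_c(A union B) = 4 + 4 - 2 = 6.

6


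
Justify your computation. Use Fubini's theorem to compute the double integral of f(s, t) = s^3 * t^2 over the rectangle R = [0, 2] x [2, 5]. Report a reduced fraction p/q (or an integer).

f(s, t) is a tensor product of a function of s and a function of t, and both factors are bounded continuous (hence Lebesgue integrable) on the rectangle, so Fubini's theorem applies:
  integral_R f d(m x m) = (integral_a1^b1 s^3 ds) * (integral_a2^b2 t^2 dt).
Inner integral in s: integral_{0}^{2} s^3 ds = (2^4 - 0^4)/4
  = 4.
Inner integral in t: integral_{2}^{5} t^2 dt = (5^3 - 2^3)/3
  = 39.
Product: (4) * (39) = 156.

156


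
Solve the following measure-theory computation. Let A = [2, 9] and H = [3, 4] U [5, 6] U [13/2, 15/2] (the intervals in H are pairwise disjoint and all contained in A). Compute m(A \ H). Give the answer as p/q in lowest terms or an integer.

The ambient interval has length m(A) = 9 - 2 = 7.
Since the holes are disjoint and sit inside A, by finite additivity
  m(H) = sum_i (b_i - a_i), and m(A \ H) = m(A) - m(H).
Computing the hole measures:
  m(H_1) = 4 - 3 = 1.
  m(H_2) = 6 - 5 = 1.
  m(H_3) = 15/2 - 13/2 = 1.
Summed: m(H) = 1 + 1 + 1 = 3.
So m(A \ H) = 7 - 3 = 4.

4


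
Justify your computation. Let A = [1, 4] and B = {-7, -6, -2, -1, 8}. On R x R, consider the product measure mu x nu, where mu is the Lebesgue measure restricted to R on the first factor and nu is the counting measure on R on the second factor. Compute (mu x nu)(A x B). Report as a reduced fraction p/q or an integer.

For a measurable rectangle A x B, the product measure satisfies
  (mu x nu)(A x B) = mu(A) * nu(B).
  mu(A) = 3.
  nu(B) = 5.
  (mu x nu)(A x B) = 3 * 5 = 15.

15


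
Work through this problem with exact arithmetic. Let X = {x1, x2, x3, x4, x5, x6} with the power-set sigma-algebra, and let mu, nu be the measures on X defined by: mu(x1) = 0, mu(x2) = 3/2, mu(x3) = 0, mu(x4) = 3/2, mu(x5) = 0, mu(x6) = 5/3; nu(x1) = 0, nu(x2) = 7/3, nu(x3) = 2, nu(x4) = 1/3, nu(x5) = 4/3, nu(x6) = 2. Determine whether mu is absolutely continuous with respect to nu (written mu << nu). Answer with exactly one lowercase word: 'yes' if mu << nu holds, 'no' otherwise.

mu << nu means: every nu-null measurable set is also mu-null; equivalently, for every atom x, if nu({x}) = 0 then mu({x}) = 0.
Checking each atom:
  x1: nu = 0, mu = 0 -> consistent with mu << nu.
  x2: nu = 7/3 > 0 -> no constraint.
  x3: nu = 2 > 0 -> no constraint.
  x4: nu = 1/3 > 0 -> no constraint.
  x5: nu = 4/3 > 0 -> no constraint.
  x6: nu = 2 > 0 -> no constraint.
No atom violates the condition. Therefore mu << nu.

yes


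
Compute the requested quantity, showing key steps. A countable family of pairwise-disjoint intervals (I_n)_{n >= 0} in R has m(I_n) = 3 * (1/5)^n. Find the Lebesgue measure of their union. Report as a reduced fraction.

By countable additivity of the Lebesgue measure on pairwise disjoint measurable sets,
  m(union_{n >= 0} I_n) = sum_{n >= 0} m(I_n) = sum_{n >= 0} a * r^n,
  with a = 3 and r = 1/5.
Since 0 < r = 1/5 < 1, the geometric series converges:
  sum_{n >= 0} a * r^n = a / (1 - r).
  = 3 / (1 - 1/5)
  = 3 / (4/5)
  = 15/4.

15/4


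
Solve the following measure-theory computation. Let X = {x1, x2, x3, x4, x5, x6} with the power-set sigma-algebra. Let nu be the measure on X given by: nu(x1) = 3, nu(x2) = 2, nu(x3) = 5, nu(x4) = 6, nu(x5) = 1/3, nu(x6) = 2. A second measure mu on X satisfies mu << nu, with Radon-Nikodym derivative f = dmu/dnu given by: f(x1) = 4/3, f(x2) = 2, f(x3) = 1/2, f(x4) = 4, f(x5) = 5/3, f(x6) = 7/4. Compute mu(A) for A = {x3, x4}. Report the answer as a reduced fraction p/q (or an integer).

By the defining property of the Radon-Nikodym derivative, for every measurable set A,
  mu(A) = integral_A f dnu.
Since nu is a discrete measure concentrated on the atoms of X, the integral over A reduces to the sum
  mu(A) = sum_{x in A} f(x) * nu({x}).
Computing each term:
  x3: f(x3) * nu(x3) = 1/2 * 5 = 5/2.
  x4: f(x4) * nu(x4) = 4 * 6 = 24.
Summing: mu(A) = 5/2 + 24 = 53/2.

53/2


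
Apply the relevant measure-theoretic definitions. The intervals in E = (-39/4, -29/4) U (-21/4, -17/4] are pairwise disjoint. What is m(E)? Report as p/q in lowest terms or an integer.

For pairwise disjoint intervals, m(union_i I_i) = sum_i m(I_i),
and m is invariant under swapping open/closed endpoints (single points have measure 0).
So m(E) = sum_i (b_i - a_i).
  I_1 has length -29/4 - (-39/4) = 5/2.
  I_2 has length -17/4 - (-21/4) = 1.
Summing:
  m(E) = 5/2 + 1 = 7/2.

7/2


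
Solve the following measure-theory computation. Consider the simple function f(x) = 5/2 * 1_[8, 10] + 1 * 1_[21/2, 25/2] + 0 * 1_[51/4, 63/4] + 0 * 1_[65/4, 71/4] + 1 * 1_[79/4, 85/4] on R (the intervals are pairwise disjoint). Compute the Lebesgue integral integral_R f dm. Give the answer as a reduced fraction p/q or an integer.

For a simple function f = sum_i c_i * 1_{A_i} with disjoint A_i,
  integral f dm = sum_i c_i * m(A_i).
Lengths of the A_i:
  m(A_1) = 10 - 8 = 2.
  m(A_2) = 25/2 - 21/2 = 2.
  m(A_3) = 63/4 - 51/4 = 3.
  m(A_4) = 71/4 - 65/4 = 3/2.
  m(A_5) = 85/4 - 79/4 = 3/2.
Contributions c_i * m(A_i):
  (5/2) * (2) = 5.
  (1) * (2) = 2.
  (0) * (3) = 0.
  (0) * (3/2) = 0.
  (1) * (3/2) = 3/2.
Total: 5 + 2 + 0 + 0 + 3/2 = 17/2.

17/2


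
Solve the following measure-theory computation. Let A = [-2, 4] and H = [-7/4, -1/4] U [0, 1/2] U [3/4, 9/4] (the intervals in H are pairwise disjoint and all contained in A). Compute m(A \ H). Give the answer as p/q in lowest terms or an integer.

The ambient interval has length m(A) = 4 - (-2) = 6.
Since the holes are disjoint and sit inside A, by finite additivity
  m(H) = sum_i (b_i - a_i), and m(A \ H) = m(A) - m(H).
Computing the hole measures:
  m(H_1) = -1/4 - (-7/4) = 3/2.
  m(H_2) = 1/2 - 0 = 1/2.
  m(H_3) = 9/4 - 3/4 = 3/2.
Summed: m(H) = 3/2 + 1/2 + 3/2 = 7/2.
So m(A \ H) = 6 - 7/2 = 5/2.

5/2


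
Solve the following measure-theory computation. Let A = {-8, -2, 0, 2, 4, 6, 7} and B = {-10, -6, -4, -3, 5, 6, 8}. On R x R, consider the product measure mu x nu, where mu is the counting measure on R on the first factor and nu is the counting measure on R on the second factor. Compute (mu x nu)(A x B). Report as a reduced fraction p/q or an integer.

For a measurable rectangle A x B, the product measure satisfies
  (mu x nu)(A x B) = mu(A) * nu(B).
  mu(A) = 7.
  nu(B) = 7.
  (mu x nu)(A x B) = 7 * 7 = 49.

49


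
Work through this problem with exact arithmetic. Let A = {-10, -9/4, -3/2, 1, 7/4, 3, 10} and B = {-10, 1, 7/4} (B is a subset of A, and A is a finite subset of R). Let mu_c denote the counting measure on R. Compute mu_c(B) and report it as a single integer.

Counting measure assigns mu_c(E) = |E| (number of elements) when E is finite.
B has 3 element(s), so mu_c(B) = 3.

3


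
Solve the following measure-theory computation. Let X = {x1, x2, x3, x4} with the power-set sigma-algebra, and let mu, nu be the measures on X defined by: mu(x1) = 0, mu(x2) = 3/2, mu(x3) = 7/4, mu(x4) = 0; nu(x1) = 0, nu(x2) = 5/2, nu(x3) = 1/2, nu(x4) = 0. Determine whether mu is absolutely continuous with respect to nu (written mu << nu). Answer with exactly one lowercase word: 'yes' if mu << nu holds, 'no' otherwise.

mu << nu means: every nu-null measurable set is also mu-null; equivalently, for every atom x, if nu({x}) = 0 then mu({x}) = 0.
Checking each atom:
  x1: nu = 0, mu = 0 -> consistent with mu << nu.
  x2: nu = 5/2 > 0 -> no constraint.
  x3: nu = 1/2 > 0 -> no constraint.
  x4: nu = 0, mu = 0 -> consistent with mu << nu.
No atom violates the condition. Therefore mu << nu.

yes


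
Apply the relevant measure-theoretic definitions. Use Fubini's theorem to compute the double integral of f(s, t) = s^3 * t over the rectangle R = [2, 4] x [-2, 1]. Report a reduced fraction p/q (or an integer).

f(s, t) is a tensor product of a function of s and a function of t, and both factors are bounded continuous (hence Lebesgue integrable) on the rectangle, so Fubini's theorem applies:
  integral_R f d(m x m) = (integral_a1^b1 s^3 ds) * (integral_a2^b2 t dt).
Inner integral in s: integral_{2}^{4} s^3 ds = (4^4 - 2^4)/4
  = 60.
Inner integral in t: integral_{-2}^{1} t dt = (1^2 - (-2)^2)/2
  = -3/2.
Product: (60) * (-3/2) = -90.

-90


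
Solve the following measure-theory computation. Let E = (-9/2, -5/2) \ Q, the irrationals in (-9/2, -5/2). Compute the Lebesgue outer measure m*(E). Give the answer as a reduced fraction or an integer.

The interval I = (-9/2, -5/2) has m(I) = -5/2 - (-9/2) = 2 (endpoints are measure-zero, so open/closed/half-open agree). Write I = (I cap Q) u (I \ Q). The rationals in I are countable, so m*(I cap Q) = 0 (cover each rational by intervals whose total length is arbitrarily small). By countable subadditivity m*(I) <= m*(I cap Q) + m*(I \ Q), hence m*(I \ Q) >= m(I) = 2. The reverse inequality m*(I \ Q) <= m*(I) = 2 is trivial since (I \ Q) is a subset of I. Therefore m*(I \ Q) = 2.

2


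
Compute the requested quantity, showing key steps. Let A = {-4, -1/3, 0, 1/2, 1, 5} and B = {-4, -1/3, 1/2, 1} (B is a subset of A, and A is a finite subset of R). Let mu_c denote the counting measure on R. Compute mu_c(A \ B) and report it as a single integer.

Counting measure assigns mu_c(E) = |E| (number of elements) when E is finite. For B subset A, A \ B is the set of elements of A not in B, so |A \ B| = |A| - |B|.
|A| = 6, |B| = 4, so mu_c(A \ B) = 6 - 4 = 2.

2


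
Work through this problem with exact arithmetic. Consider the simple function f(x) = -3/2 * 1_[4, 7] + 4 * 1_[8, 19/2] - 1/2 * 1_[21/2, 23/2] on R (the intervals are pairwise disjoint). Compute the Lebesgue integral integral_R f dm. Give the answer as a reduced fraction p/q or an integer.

For a simple function f = sum_i c_i * 1_{A_i} with disjoint A_i,
  integral f dm = sum_i c_i * m(A_i).
Lengths of the A_i:
  m(A_1) = 7 - 4 = 3.
  m(A_2) = 19/2 - 8 = 3/2.
  m(A_3) = 23/2 - 21/2 = 1.
Contributions c_i * m(A_i):
  (-3/2) * (3) = -9/2.
  (4) * (3/2) = 6.
  (-1/2) * (1) = -1/2.
Total: -9/2 + 6 - 1/2 = 1.

1


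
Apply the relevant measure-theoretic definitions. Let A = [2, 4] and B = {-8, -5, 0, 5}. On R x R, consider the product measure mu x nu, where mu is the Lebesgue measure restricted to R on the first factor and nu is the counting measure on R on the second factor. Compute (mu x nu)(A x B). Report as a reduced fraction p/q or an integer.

For a measurable rectangle A x B, the product measure satisfies
  (mu x nu)(A x B) = mu(A) * nu(B).
  mu(A) = 2.
  nu(B) = 4.
  (mu x nu)(A x B) = 2 * 4 = 8.

8


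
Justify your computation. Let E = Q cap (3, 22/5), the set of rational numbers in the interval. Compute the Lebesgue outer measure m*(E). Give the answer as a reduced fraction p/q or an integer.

Q cap (3, 22/5) is countable; list its elements as q_1, q_2, ... . Fix eps > 0 and cover the k-th point by an interval of length eps * 2^(-k). The cover has total length eps * sum_{k>=1} 2^(-k) = eps, so by definition of outer measure m*(Q cap (3, 22/5)) <= eps. Since eps was arbitrary and m* >= 0, the outer measure is 0.

0


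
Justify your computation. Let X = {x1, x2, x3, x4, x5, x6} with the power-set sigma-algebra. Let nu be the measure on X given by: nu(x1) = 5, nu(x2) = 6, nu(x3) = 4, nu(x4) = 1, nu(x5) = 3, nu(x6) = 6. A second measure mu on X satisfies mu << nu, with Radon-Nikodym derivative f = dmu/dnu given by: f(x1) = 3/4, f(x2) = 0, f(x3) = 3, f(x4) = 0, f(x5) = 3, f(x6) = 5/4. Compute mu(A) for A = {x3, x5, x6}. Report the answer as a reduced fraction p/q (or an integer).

By the defining property of the Radon-Nikodym derivative, for every measurable set A,
  mu(A) = integral_A f dnu.
Since nu is a discrete measure concentrated on the atoms of X, the integral over A reduces to the sum
  mu(A) = sum_{x in A} f(x) * nu({x}).
Computing each term:
  x3: f(x3) * nu(x3) = 3 * 4 = 12.
  x5: f(x5) * nu(x5) = 3 * 3 = 9.
  x6: f(x6) * nu(x6) = 5/4 * 6 = 15/2.
Summing: mu(A) = 12 + 9 + 15/2 = 57/2.

57/2


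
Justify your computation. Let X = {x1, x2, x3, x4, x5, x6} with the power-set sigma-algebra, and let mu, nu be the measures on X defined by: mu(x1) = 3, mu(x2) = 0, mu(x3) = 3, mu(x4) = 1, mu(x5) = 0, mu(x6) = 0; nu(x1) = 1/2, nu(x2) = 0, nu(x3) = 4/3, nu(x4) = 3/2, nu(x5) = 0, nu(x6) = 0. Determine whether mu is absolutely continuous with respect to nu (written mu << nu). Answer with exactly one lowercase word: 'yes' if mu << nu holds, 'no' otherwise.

mu << nu means: every nu-null measurable set is also mu-null; equivalently, for every atom x, if nu({x}) = 0 then mu({x}) = 0.
Checking each atom:
  x1: nu = 1/2 > 0 -> no constraint.
  x2: nu = 0, mu = 0 -> consistent with mu << nu.
  x3: nu = 4/3 > 0 -> no constraint.
  x4: nu = 3/2 > 0 -> no constraint.
  x5: nu = 0, mu = 0 -> consistent with mu << nu.
  x6: nu = 0, mu = 0 -> consistent with mu << nu.
No atom violates the condition. Therefore mu << nu.

yes


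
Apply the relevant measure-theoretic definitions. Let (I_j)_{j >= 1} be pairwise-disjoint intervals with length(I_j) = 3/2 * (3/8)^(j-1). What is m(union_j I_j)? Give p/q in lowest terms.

By countable additivity of the Lebesgue measure on pairwise disjoint measurable sets,
  m(union_{j >= 1} I_j) = sum_{j >= 1} m(I_j) = sum_{j >= 1} a * r^(j-1),
  with a = 3/2 and r = 3/8.
Since 0 < r = 3/8 < 1, the geometric series converges:
  sum_{j >= 1} a * r^(j-1) = a / (1 - r).
  = 3/2 / (1 - 3/8)
  = 3/2 / (5/8)
  = 12/5.

12/5


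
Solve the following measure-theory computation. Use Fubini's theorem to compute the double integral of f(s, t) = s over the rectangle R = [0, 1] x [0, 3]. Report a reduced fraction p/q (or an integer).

f(s, t) is a tensor product of a function of s and a function of t, and both factors are bounded continuous (hence Lebesgue integrable) on the rectangle, so Fubini's theorem applies:
  integral_R f d(m x m) = (integral_a1^b1 s ds) * (integral_a2^b2 1 dt).
Inner integral in s: integral_{0}^{1} s ds = (1^2 - 0^2)/2
  = 1/2.
Inner integral in t: integral_{0}^{3} 1 dt = (3^1 - 0^1)/1
  = 3.
Product: (1/2) * (3) = 3/2.

3/2


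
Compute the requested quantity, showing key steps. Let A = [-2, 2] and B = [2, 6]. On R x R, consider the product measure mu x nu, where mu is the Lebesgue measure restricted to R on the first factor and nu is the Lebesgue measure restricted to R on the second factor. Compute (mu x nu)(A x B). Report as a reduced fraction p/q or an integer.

For a measurable rectangle A x B, the product measure satisfies
  (mu x nu)(A x B) = mu(A) * nu(B).
  mu(A) = 4.
  nu(B) = 4.
  (mu x nu)(A x B) = 4 * 4 = 16.

16


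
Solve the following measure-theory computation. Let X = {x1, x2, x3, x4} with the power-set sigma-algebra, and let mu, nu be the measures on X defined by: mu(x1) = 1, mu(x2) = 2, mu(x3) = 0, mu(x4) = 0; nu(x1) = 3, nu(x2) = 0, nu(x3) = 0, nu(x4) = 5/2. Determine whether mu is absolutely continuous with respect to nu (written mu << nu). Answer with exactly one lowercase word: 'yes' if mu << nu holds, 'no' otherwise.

mu << nu means: every nu-null measurable set is also mu-null; equivalently, for every atom x, if nu({x}) = 0 then mu({x}) = 0.
Checking each atom:
  x1: nu = 3 > 0 -> no constraint.
  x2: nu = 0, mu = 2 > 0 -> violates mu << nu.
  x3: nu = 0, mu = 0 -> consistent with mu << nu.
  x4: nu = 5/2 > 0 -> no constraint.
The atom(s) x2 violate the condition (nu = 0 but mu > 0). Therefore mu is NOT absolutely continuous w.r.t. nu.

no


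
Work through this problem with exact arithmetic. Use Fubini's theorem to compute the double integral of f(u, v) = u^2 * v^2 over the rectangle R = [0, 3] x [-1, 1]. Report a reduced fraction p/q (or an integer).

f(u, v) is a tensor product of a function of u and a function of v, and both factors are bounded continuous (hence Lebesgue integrable) on the rectangle, so Fubini's theorem applies:
  integral_R f d(m x m) = (integral_a1^b1 u^2 du) * (integral_a2^b2 v^2 dv).
Inner integral in u: integral_{0}^{3} u^2 du = (3^3 - 0^3)/3
  = 9.
Inner integral in v: integral_{-1}^{1} v^2 dv = (1^3 - (-1)^3)/3
  = 2/3.
Product: (9) * (2/3) = 6.

6


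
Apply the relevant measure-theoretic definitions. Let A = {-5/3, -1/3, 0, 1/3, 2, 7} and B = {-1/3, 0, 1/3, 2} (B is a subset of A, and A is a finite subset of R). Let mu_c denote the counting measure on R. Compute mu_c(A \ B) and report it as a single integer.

Counting measure assigns mu_c(E) = |E| (number of elements) when E is finite. For B subset A, A \ B is the set of elements of A not in B, so |A \ B| = |A| - |B|.
|A| = 6, |B| = 4, so mu_c(A \ B) = 6 - 4 = 2.

2


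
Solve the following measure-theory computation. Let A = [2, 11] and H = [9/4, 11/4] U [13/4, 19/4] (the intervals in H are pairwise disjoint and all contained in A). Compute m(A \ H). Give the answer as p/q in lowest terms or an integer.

The ambient interval has length m(A) = 11 - 2 = 9.
Since the holes are disjoint and sit inside A, by finite additivity
  m(H) = sum_i (b_i - a_i), and m(A \ H) = m(A) - m(H).
Computing the hole measures:
  m(H_1) = 11/4 - 9/4 = 1/2.
  m(H_2) = 19/4 - 13/4 = 3/2.
Summed: m(H) = 1/2 + 3/2 = 2.
So m(A \ H) = 9 - 2 = 7.

7


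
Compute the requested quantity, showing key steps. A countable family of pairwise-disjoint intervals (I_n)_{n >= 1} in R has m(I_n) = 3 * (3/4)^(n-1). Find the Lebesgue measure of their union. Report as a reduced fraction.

By countable additivity of the Lebesgue measure on pairwise disjoint measurable sets,
  m(union_{n >= 1} I_n) = sum_{n >= 1} m(I_n) = sum_{n >= 1} a * r^(n-1),
  with a = 3 and r = 3/4.
Since 0 < r = 3/4 < 1, the geometric series converges:
  sum_{n >= 1} a * r^(n-1) = a / (1 - r).
  = 3 / (1 - 3/4)
  = 3 / (1/4)
  = 12.

12


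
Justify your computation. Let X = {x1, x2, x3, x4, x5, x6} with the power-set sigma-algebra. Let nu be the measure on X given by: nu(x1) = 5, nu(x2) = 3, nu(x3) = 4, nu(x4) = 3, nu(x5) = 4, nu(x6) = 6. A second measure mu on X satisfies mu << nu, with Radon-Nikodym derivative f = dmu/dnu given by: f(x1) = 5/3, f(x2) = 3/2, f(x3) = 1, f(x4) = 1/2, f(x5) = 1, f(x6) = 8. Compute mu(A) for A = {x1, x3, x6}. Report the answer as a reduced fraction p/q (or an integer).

By the defining property of the Radon-Nikodym derivative, for every measurable set A,
  mu(A) = integral_A f dnu.
Since nu is a discrete measure concentrated on the atoms of X, the integral over A reduces to the sum
  mu(A) = sum_{x in A} f(x) * nu({x}).
Computing each term:
  x1: f(x1) * nu(x1) = 5/3 * 5 = 25/3.
  x3: f(x3) * nu(x3) = 1 * 4 = 4.
  x6: f(x6) * nu(x6) = 8 * 6 = 48.
Summing: mu(A) = 25/3 + 4 + 48 = 181/3.

181/3


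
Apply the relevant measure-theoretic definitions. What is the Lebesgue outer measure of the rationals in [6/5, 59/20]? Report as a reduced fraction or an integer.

The set Q cap [6/5, 59/20] is countable (a subset of the countable set Q). Lebesgue outer measure of any countable set is 0: each singleton {q} has m*({q}) = 0, and by countable subadditivity m*(union_k {q_k}) <= sum_k m*({q_k}) = sum_k 0 = 0. The reverse inequality m*(E) >= 0 is automatic. So m*(Q cap [6/5, 59/20]) = 0.

0


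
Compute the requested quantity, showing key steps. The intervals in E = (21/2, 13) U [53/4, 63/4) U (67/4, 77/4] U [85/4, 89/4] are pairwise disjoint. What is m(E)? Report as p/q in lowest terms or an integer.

For pairwise disjoint intervals, m(union_i I_i) = sum_i m(I_i),
and m is invariant under swapping open/closed endpoints (single points have measure 0).
So m(E) = sum_i (b_i - a_i).
  I_1 has length 13 - 21/2 = 5/2.
  I_2 has length 63/4 - 53/4 = 5/2.
  I_3 has length 77/4 - 67/4 = 5/2.
  I_4 has length 89/4 - 85/4 = 1.
Summing:
  m(E) = 5/2 + 5/2 + 5/2 + 1 = 17/2.

17/2


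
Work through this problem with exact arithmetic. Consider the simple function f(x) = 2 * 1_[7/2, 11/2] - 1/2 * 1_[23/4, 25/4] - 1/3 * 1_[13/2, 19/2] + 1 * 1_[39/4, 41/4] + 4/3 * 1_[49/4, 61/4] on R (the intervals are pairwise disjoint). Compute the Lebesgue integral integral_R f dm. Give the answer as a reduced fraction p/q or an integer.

For a simple function f = sum_i c_i * 1_{A_i} with disjoint A_i,
  integral f dm = sum_i c_i * m(A_i).
Lengths of the A_i:
  m(A_1) = 11/2 - 7/2 = 2.
  m(A_2) = 25/4 - 23/4 = 1/2.
  m(A_3) = 19/2 - 13/2 = 3.
  m(A_4) = 41/4 - 39/4 = 1/2.
  m(A_5) = 61/4 - 49/4 = 3.
Contributions c_i * m(A_i):
  (2) * (2) = 4.
  (-1/2) * (1/2) = -1/4.
  (-1/3) * (3) = -1.
  (1) * (1/2) = 1/2.
  (4/3) * (3) = 4.
Total: 4 - 1/4 - 1 + 1/2 + 4 = 29/4.

29/4


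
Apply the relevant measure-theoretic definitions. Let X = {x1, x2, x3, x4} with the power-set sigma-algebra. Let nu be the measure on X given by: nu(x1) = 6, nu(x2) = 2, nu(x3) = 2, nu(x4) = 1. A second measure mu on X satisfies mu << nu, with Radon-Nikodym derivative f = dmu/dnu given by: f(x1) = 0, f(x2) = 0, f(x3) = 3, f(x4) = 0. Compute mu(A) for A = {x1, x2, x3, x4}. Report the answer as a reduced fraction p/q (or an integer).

By the defining property of the Radon-Nikodym derivative, for every measurable set A,
  mu(A) = integral_A f dnu.
Since nu is a discrete measure concentrated on the atoms of X, the integral over A reduces to the sum
  mu(A) = sum_{x in A} f(x) * nu({x}).
Computing each term:
  x1: f(x1) * nu(x1) = 0 * 6 = 0.
  x2: f(x2) * nu(x2) = 0 * 2 = 0.
  x3: f(x3) * nu(x3) = 3 * 2 = 6.
  x4: f(x4) * nu(x4) = 0 * 1 = 0.
Summing: mu(A) = 0 + 0 + 6 + 0 = 6.

6
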